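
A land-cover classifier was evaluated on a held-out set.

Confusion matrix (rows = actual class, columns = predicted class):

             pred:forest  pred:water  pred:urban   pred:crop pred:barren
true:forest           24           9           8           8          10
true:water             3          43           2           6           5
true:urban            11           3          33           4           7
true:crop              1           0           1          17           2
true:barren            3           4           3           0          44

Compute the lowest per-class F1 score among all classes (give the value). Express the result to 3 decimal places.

Per-class F1 score (2·TP/(2·TP+FP+FN)):
  forest: TP=24, FP=3+11+1+3=18, FN=9+8+8+10=35 → 48/101 = 0.4752
  water: TP=43, FP=9+3+0+4=16, FN=3+2+6+5=16 → 86/118 = 0.7288
  urban: TP=33, FP=8+2+1+3=14, FN=11+3+4+7=25 → 66/105 = 0.6286
  crop: TP=17, FP=8+6+4+0=18, FN=1+0+1+2=4 → 34/56 = 0.6071
  barren: TP=44, FP=10+5+7+2=24, FN=3+4+3+0=10 → 88/122 = 0.7213
Lowest is class 'forest' with F1 score = 0.475.

0.475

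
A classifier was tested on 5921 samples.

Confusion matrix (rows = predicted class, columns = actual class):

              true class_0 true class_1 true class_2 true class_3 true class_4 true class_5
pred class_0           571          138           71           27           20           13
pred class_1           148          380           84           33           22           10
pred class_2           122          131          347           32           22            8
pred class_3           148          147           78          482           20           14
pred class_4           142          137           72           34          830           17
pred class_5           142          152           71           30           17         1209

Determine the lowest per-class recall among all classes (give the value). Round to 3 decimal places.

0.350

Per-class recall (TP/(TP+FN)):
  class_0: TP=571, FN=148+122+148+142+142=702 → 571/1273 = 0.4485
  class_1: TP=380, FN=138+131+147+137+152=705 → 380/1085 = 0.3502
  class_2: TP=347, FN=71+84+78+72+71=376 → 347/723 = 0.4799
  class_3: TP=482, FN=27+33+32+34+30=156 → 482/638 = 0.7555
  class_4: TP=830, FN=20+22+22+20+17=101 → 830/931 = 0.8915
  class_5: TP=1209, FN=13+10+8+14+17=62 → 1209/1271 = 0.9512
Lowest is class 'class_1' with recall = 0.350.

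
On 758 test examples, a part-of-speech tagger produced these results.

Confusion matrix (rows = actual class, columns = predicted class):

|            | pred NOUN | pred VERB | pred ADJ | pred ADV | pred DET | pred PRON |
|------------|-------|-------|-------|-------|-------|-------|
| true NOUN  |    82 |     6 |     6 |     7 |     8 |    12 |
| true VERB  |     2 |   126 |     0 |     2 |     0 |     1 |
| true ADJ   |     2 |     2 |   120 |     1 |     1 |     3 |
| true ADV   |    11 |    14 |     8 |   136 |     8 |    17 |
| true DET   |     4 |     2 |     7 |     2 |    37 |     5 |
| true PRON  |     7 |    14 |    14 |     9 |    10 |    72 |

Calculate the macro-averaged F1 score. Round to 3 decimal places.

Per-class F1 score (2·TP/(2·TP+FP+FN)):
  NOUN: TP=82, FP=2+2+11+4+7=26, FN=6+6+7+8+12=39 → 164/229 = 0.7162
  VERB: TP=126, FP=6+2+14+2+14=38, FN=2+0+2+0+1=5 → 252/295 = 0.8542
  ADJ: TP=120, FP=6+0+8+7+14=35, FN=2+2+1+1+3=9 → 240/284 = 0.8451
  ADV: TP=136, FP=7+2+1+2+9=21, FN=11+14+8+8+17=58 → 272/351 = 0.7749
  DET: TP=37, FP=8+0+1+8+10=27, FN=4+2+7+2+5=20 → 74/121 = 0.6116
  PRON: TP=72, FP=12+1+3+17+5=38, FN=7+14+14+9+10=54 → 144/236 = 0.6102
Macro-F1 score = mean = (0.7162 + 0.8542 + 0.8451 + 0.7749 + 0.6116 + 0.6102) / 6 = 0.735

0.735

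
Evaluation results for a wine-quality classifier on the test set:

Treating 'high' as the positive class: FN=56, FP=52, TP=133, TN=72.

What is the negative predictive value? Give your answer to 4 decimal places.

0.5625

NPV = TN/(TN+FN) = 72/(72+56) = 0.5625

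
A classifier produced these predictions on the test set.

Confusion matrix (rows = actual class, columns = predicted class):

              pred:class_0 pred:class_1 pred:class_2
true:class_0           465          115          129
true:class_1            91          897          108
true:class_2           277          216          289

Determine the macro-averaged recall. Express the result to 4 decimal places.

Per-class recall (TP/(TP+FN)):
  class_0: TP=465, FN=115+129=244 → 465/709 = 0.65585
  class_1: TP=897, FN=91+108=199 → 897/1096 = 0.81843
  class_2: TP=289, FN=277+216=493 → 289/782 = 0.36957
Macro-recall = mean = (0.65585 + 0.81843 + 0.36957) / 3 = 0.6146

0.6146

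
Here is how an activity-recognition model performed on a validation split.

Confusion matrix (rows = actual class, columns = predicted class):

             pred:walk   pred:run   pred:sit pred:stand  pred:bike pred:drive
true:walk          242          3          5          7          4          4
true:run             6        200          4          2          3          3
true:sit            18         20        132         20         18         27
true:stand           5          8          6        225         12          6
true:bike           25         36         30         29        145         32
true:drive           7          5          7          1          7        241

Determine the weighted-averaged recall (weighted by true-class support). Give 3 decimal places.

0.767

Per-class recall (TP/(TP+FN)):
  walk: TP=242, FN=3+5+7+4+4=23 → 242/265 = 0.9132
  run: TP=200, FN=6+4+2+3+3=18 → 200/218 = 0.9174
  sit: TP=132, FN=18+20+20+18+27=103 → 132/235 = 0.5617
  stand: TP=225, FN=5+8+6+12+6=37 → 225/262 = 0.8588
  bike: TP=145, FN=25+36+30+29+32=152 → 145/297 = 0.4882
  drive: TP=241, FN=7+5+7+1+7=27 → 241/268 = 0.8993
Weighted-recall = Σ (supportᵢ/N)·recallᵢ with N=1545: (265/1545)·0.9132 + (218/1545)·0.9174 + (235/1545)·0.5617 + (262/1545)·0.8588 + (297/1545)·0.4882 + (268/1545)·0.8993 = 0.767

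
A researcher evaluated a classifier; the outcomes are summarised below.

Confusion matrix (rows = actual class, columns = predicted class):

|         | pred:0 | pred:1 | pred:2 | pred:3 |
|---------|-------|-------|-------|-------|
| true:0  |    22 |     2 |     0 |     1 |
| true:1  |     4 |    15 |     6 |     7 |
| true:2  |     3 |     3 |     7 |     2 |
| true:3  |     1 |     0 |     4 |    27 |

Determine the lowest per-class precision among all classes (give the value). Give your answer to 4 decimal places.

Per-class precision (TP/(TP+FP)):
  0: TP=22, FP=4+3+1=8 → 22/30 = 0.73333
  1: TP=15, FP=2+3+0=5 → 15/20 = 0.75000
  2: TP=7, FP=0+6+4=10 → 7/17 = 0.41176
  3: TP=27, FP=1+7+2=10 → 27/37 = 0.72973
Lowest is class '2' with precision = 0.4118.

0.4118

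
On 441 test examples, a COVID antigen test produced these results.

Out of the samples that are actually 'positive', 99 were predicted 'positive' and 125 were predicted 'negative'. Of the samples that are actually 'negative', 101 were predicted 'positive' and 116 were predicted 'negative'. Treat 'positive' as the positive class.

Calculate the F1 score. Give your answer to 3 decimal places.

Precision = TP/(TP+FP) = 99/200 = 0.4950
Recall = TP/(TP+FN) = 99/224 = 0.4420
F1 = 2·TP/(2·TP+FP+FN) = 198/424 = 0.467

0.467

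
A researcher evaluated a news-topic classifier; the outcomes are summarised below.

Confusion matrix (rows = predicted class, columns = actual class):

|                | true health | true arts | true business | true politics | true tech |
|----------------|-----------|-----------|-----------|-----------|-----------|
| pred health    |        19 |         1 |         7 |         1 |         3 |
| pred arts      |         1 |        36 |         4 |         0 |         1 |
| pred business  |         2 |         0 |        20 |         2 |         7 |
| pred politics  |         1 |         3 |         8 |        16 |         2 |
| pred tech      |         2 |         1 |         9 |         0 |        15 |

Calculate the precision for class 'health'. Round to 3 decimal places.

0.613

Treat 'health' as positive and all other classes as negative.
precision = TP/(TP+FP).
health: TP=19, FP=1+7+1+3=12 → 19/31 = 0.6129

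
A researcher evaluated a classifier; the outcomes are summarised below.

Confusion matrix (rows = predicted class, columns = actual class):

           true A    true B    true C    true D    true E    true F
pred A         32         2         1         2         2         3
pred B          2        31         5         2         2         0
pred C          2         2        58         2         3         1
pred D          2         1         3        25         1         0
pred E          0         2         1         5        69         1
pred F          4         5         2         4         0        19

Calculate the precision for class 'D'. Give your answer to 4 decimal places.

0.7813

One-vs-rest for 'D': TP = diagonal; FP = other classes predicted 'D'; FN = 'D' predicted as other.
precision = TP/(TP+FP).
D: TP=25, FP=2+1+3+1+0=7 → 25/32 = 0.78125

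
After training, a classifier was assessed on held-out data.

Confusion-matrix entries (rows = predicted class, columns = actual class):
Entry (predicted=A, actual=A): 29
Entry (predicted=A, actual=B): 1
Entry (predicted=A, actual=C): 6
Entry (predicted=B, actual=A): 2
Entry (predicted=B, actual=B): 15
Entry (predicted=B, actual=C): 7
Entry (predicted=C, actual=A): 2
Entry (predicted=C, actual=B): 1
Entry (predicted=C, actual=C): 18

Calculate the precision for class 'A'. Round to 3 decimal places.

One-vs-rest for 'A': TP = diagonal; FP = other classes predicted 'A'; FN = 'A' predicted as other.
precision = TP/(TP+FP).
A: TP=29, FP=1+6=7 → 29/36 = 0.8056

0.806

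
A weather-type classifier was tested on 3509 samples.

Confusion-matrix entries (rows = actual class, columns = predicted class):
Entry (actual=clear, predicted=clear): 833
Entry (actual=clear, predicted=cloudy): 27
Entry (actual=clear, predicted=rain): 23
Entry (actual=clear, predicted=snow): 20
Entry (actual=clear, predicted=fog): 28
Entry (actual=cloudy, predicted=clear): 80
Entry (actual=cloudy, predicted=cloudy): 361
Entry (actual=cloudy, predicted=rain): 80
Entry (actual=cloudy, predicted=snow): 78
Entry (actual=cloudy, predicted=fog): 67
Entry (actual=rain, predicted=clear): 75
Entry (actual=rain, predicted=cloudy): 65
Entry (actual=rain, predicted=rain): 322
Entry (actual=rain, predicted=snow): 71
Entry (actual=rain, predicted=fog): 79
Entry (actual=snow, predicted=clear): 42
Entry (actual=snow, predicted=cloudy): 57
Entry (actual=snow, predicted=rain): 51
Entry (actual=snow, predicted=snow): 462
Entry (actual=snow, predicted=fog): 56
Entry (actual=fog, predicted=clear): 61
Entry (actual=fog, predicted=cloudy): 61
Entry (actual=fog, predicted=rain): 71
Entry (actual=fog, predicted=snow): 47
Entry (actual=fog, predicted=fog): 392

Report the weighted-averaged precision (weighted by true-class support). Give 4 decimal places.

Per-class precision (TP/(TP+FP)):
  clear: TP=833, FP=80+75+42+61=258 → 833/1091 = 0.76352
  cloudy: TP=361, FP=27+65+57+61=210 → 361/571 = 0.63222
  rain: TP=322, FP=23+80+51+71=225 → 322/547 = 0.58867
  snow: TP=462, FP=20+78+71+47=216 → 462/678 = 0.68142
  fog: TP=392, FP=28+67+79+56=230 → 392/622 = 0.63023
Weighted-precision = Σ (supportᵢ/N)·precisionᵢ with N=3509: (931/3509)·0.76352 + (666/3509)·0.63222 + (612/3509)·0.58867 + (668/3509)·0.68142 + (632/3509)·0.63023 = 0.6685

0.6685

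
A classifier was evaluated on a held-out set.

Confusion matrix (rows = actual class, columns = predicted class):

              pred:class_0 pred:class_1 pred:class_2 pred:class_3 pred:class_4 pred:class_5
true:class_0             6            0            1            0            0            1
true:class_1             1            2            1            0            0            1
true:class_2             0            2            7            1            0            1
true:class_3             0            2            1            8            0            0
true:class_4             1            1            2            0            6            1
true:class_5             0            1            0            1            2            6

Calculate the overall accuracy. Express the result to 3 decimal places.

Accuracy = trace / total = (6+2+7+8+6+6=35) / 56 = 35/56 = 0.625

0.625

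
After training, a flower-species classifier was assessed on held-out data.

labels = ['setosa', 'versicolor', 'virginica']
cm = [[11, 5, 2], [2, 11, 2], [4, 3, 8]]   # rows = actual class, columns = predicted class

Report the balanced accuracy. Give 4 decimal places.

0.6259

Balanced accuracy = mean of per-class recall.
  setosa: recall = 11/18 = 0.61111
  versicolor: recall = 11/15 = 0.73333
  virginica: recall = 8/15 = 0.53333
Mean = (0.61111 + 0.73333 + 0.53333) / 3 = 0.6259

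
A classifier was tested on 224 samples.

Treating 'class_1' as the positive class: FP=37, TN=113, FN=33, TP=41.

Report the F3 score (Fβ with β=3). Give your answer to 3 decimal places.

Fβ = (1+β²)·TP / ((1+β²)·TP + β²·FN + FP), with β²=9
= 10·41 / (10·41 + 9·33 + 37) = 0.551

0.551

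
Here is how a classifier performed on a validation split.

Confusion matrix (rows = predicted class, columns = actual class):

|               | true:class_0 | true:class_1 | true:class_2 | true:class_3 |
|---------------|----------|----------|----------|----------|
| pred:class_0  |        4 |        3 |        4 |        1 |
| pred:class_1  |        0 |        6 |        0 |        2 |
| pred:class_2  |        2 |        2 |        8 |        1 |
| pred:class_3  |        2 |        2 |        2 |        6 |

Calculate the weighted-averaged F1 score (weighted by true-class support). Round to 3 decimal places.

Per-class F1 score (2·TP/(2·TP+FP+FN)):
  class_0: TP=4, FP=3+4+1=8, FN=0+2+2=4 → 8/20 = 0.4000
  class_1: TP=6, FP=0+0+2=2, FN=3+2+2=7 → 12/21 = 0.5714
  class_2: TP=8, FP=2+2+1=5, FN=4+0+2=6 → 16/27 = 0.5926
  class_3: TP=6, FP=2+2+2=6, FN=1+2+1=4 → 12/22 = 0.5455
Weighted-F1 score = Σ (supportᵢ/N)·F1 scoreᵢ with N=45: (8/45)·0.4000 + (13/45)·0.5714 + (14/45)·0.5926 + (10/45)·0.5455 = 0.542

0.542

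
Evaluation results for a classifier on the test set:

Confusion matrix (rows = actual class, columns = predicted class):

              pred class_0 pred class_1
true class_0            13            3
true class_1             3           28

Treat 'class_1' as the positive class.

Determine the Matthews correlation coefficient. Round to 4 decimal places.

0.7157

MCC = (TP·TN − FP·FN) / √((TP+FP)(TP+FN)(TN+FP)(TN+FN))
Numerator = 28·13 − 3·3 = 355
Denominator = √(31·31·16·16) = √246016 = 496.0000
MCC = 355 / 496.0000 = 0.7157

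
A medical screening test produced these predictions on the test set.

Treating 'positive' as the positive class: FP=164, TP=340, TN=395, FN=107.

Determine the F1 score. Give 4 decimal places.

Precision = TP/(TP+FP) = 340/504 = 0.6746
Recall = TP/(TP+FN) = 340/447 = 0.7606
F1 = 2·TP/(2·TP+FP+FN) = 680/951 = 0.7150

0.7150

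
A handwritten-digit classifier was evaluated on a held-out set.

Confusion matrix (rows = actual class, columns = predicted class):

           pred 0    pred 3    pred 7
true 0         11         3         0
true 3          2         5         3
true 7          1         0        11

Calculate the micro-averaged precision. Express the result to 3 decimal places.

0.750

Micro-averaging pools counts across classes: ΣTP=27, ΣFP=9, ΣFN=9.
Micro-precision = TP/(TP+FP) on pooled counts = 0.750 (equals overall accuracy in single-label multiclass).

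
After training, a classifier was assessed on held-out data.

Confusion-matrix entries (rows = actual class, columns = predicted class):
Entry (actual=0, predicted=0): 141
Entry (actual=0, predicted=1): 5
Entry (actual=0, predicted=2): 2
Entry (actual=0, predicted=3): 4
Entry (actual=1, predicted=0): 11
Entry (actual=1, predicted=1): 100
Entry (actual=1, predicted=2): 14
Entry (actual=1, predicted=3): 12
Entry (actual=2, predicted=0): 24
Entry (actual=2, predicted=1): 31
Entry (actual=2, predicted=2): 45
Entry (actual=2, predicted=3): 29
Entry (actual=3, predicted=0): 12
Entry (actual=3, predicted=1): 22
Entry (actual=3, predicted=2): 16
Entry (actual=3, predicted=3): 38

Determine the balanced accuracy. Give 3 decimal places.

0.610

Balanced accuracy = mean of per-class recall.
  0: recall = 141/152 = 0.9276
  1: recall = 100/137 = 0.7299
  2: recall = 45/129 = 0.3488
  3: recall = 38/88 = 0.4318
Mean = (0.9276 + 0.7299 + 0.3488 + 0.4318) / 4 = 0.610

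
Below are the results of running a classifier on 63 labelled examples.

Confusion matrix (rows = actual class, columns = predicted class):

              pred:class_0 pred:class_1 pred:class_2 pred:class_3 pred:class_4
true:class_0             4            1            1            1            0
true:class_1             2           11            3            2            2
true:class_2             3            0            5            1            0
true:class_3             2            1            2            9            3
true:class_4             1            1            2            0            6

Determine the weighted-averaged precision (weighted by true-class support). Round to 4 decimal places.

0.6148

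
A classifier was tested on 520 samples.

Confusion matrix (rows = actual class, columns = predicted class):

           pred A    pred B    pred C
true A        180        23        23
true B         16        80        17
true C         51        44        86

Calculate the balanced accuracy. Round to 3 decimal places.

0.660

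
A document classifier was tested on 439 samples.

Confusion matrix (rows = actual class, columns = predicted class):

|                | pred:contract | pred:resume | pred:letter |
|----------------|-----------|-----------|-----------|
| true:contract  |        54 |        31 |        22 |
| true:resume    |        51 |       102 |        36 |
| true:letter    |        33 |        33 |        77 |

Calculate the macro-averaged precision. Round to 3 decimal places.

0.525

Per-class precision (TP/(TP+FP)):
  contract: TP=54, FP=51+33=84 → 54/138 = 0.3913
  resume: TP=102, FP=31+33=64 → 102/166 = 0.6145
  letter: TP=77, FP=22+36=58 → 77/135 = 0.5704
Macro-precision = mean = (0.3913 + 0.6145 + 0.5704) / 3 = 0.525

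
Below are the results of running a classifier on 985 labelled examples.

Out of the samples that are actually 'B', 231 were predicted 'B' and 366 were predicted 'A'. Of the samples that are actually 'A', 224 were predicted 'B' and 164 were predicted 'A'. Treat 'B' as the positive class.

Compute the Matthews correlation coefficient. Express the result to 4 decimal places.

MCC = (TP·TN − FP·FN) / √((TP+FP)(TP+FN)(TN+FP)(TN+FN))
Numerator = 231·164 − 224·366 = -44100
Denominator = √(455·597·388·530) = √55859021400 = 236345.1320
MCC = -44100 / 236345.1320 = -0.1866

-0.1866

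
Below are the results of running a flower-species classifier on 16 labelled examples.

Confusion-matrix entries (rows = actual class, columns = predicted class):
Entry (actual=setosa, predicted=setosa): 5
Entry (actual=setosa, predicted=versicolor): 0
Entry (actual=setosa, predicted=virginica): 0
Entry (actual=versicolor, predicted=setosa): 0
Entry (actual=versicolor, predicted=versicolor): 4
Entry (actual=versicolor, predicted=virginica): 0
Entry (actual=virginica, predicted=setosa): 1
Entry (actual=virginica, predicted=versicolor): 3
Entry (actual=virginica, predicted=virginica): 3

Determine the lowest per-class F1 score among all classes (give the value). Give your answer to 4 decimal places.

Per-class F1 score (2·TP/(2·TP+FP+FN)):
  setosa: TP=5, FP=0+1=1, FN=0+0=0 → 10/11 = 0.90909
  versicolor: TP=4, FP=0+3=3, FN=0+0=0 → 8/11 = 0.72727
  virginica: TP=3, FP=0+0=0, FN=1+3=4 → 6/10 = 0.60000
Lowest is class 'virginica' with F1 score = 0.6000.

0.6000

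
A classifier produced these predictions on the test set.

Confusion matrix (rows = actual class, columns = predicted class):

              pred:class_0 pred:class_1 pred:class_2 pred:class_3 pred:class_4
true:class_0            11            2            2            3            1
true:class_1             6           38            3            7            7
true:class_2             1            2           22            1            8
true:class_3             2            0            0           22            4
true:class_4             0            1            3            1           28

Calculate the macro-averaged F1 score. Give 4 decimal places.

Per-class F1 score (2·TP/(2·TP+FP+FN)):
  class_0: TP=11, FP=6+1+2+0=9, FN=2+2+3+1=8 → 22/39 = 0.56410
  class_1: TP=38, FP=2+2+0+1=5, FN=6+3+7+7=23 → 76/104 = 0.73077
  class_2: TP=22, FP=2+3+0+3=8, FN=1+2+1+8=12 → 44/64 = 0.68750
  class_3: TP=22, FP=3+7+1+1=12, FN=2+0+0+4=6 → 44/62 = 0.70968
  class_4: TP=28, FP=1+7+8+4=20, FN=0+1+3+1=5 → 56/81 = 0.69136
Macro-F1 score = mean = (0.56410 + 0.73077 + 0.68750 + 0.70968 + 0.69136) / 5 = 0.6767

0.6767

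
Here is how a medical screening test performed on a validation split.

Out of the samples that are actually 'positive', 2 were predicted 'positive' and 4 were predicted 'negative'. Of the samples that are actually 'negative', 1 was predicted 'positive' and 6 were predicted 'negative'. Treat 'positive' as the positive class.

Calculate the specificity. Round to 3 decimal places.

0.857

Specificity = TN/(TN+FP) = 6/(6+1) = 0.857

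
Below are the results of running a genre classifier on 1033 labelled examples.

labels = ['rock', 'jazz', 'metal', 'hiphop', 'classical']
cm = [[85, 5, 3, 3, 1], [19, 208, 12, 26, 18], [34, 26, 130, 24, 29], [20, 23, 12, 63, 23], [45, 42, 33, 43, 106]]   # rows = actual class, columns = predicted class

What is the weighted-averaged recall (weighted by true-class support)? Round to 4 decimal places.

Per-class recall (TP/(TP+FN)):
  rock: TP=85, FN=5+3+3+1=12 → 85/97 = 0.87629
  jazz: TP=208, FN=19+12+26+18=75 → 208/283 = 0.73498
  metal: TP=130, FN=34+26+24+29=113 → 130/243 = 0.53498
  hiphop: TP=63, FN=20+23+12+23=78 → 63/141 = 0.44681
  classical: TP=106, FN=45+42+33+43=163 → 106/269 = 0.39405
Weighted-recall = Σ (supportᵢ/N)·recallᵢ with N=1033: (97/1033)·0.87629 + (283/1033)·0.73498 + (243/1033)·0.53498 + (141/1033)·0.44681 + (269/1033)·0.39405 = 0.5731

0.5731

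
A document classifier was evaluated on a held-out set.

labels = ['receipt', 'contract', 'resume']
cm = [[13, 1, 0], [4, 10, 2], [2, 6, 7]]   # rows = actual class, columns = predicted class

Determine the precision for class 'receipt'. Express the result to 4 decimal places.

0.6842

One-vs-rest for 'receipt': TP = diagonal; FP = other classes predicted 'receipt'; FN = 'receipt' predicted as other.
precision = TP/(TP+FP).
receipt: TP=13, FP=4+2=6 → 13/19 = 0.68421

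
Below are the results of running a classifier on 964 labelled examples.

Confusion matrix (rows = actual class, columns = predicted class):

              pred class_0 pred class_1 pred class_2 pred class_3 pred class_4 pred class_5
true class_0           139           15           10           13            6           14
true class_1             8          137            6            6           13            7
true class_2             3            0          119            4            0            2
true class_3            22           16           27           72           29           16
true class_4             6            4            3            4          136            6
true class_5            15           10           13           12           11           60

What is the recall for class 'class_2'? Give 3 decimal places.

Take TP from the diagonal, FP from the rest of the 'class_2' prediction marginal, FN from the rest of the 'class_2' actual marginal.
recall = TP/(TP+FN).
class_2: TP=119, FN=3+0+4+0+2=9 → 119/128 = 0.9297

0.930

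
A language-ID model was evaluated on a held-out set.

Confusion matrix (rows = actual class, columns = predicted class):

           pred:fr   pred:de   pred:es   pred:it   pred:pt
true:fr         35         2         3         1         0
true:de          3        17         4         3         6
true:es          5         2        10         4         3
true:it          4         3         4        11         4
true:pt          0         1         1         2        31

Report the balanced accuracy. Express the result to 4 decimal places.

0.6189

Balanced accuracy = mean of per-class recall.
  fr: recall = 35/41 = 0.85366
  de: recall = 17/33 = 0.51515
  es: recall = 10/24 = 0.41667
  it: recall = 11/26 = 0.42308
  pt: recall = 31/35 = 0.88571
Mean = (0.85366 + 0.51515 + 0.41667 + 0.42308 + 0.88571) / 5 = 0.6189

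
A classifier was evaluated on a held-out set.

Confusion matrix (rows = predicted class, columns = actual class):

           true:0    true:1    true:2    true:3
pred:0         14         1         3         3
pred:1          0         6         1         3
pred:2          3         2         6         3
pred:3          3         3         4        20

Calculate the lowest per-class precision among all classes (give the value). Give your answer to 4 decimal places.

0.4286

Per-class precision (TP/(TP+FP)):
  0: TP=14, FP=1+3+3=7 → 14/21 = 0.66667
  1: TP=6, FP=0+1+3=4 → 6/10 = 0.60000
  2: TP=6, FP=3+2+3=8 → 6/14 = 0.42857
  3: TP=20, FP=3+3+4=10 → 20/30 = 0.66667
Lowest is class '2' with precision = 0.4286.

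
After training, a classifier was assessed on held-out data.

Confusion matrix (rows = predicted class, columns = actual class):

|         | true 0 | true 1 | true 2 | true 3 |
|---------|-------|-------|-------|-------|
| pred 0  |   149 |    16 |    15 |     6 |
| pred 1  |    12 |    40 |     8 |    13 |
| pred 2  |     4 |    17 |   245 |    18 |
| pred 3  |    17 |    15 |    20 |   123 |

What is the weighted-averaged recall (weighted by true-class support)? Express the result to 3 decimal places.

Per-class recall (TP/(TP+FN)):
  0: TP=149, FN=12+4+17=33 → 149/182 = 0.8187
  1: TP=40, FN=16+17+15=48 → 40/88 = 0.4545
  2: TP=245, FN=15+8+20=43 → 245/288 = 0.8507
  3: TP=123, FN=6+13+18=37 → 123/160 = 0.7688
Weighted-recall = Σ (supportᵢ/N)·recallᵢ with N=718: (182/718)·0.8187 + (88/718)·0.4545 + (288/718)·0.8507 + (160/718)·0.7688 = 0.776

0.776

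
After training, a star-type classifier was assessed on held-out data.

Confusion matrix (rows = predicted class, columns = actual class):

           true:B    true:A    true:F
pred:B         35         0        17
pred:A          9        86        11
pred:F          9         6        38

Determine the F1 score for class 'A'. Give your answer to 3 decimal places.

0.869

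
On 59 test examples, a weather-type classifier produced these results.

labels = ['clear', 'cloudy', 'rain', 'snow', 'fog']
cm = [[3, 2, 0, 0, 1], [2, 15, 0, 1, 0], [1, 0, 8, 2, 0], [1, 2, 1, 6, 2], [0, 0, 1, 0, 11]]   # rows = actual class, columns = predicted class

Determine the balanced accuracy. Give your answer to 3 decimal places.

0.695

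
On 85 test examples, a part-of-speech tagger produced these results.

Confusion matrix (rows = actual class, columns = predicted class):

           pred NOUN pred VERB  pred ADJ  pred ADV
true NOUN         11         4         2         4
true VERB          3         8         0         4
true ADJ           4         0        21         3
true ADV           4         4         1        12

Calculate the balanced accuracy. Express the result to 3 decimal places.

0.595

Balanced accuracy = mean of per-class recall.
  NOUN: recall = 11/21 = 0.5238
  VERB: recall = 8/15 = 0.5333
  ADJ: recall = 21/28 = 0.7500
  ADV: recall = 12/21 = 0.5714
Mean = (0.5238 + 0.5333 + 0.7500 + 0.5714) / 4 = 0.595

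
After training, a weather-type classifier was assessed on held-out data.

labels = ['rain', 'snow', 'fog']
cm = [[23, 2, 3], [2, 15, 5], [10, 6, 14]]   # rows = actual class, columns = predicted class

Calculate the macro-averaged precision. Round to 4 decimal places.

0.6486

Per-class precision (TP/(TP+FP)):
  rain: TP=23, FP=2+10=12 → 23/35 = 0.65714
  snow: TP=15, FP=2+6=8 → 15/23 = 0.65217
  fog: TP=14, FP=3+5=8 → 14/22 = 0.63636
Macro-precision = mean = (0.65714 + 0.65217 + 0.63636) / 3 = 0.6486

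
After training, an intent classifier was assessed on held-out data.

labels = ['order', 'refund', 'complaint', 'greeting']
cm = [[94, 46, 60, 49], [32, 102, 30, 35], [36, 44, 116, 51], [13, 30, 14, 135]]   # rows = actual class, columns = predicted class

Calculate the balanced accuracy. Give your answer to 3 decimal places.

0.516

Balanced accuracy = mean of per-class recall.
  order: recall = 94/249 = 0.3775
  refund: recall = 102/199 = 0.5126
  complaint: recall = 116/247 = 0.4696
  greeting: recall = 135/192 = 0.7031
Mean = (0.3775 + 0.5126 + 0.4696 + 0.7031) / 4 = 0.516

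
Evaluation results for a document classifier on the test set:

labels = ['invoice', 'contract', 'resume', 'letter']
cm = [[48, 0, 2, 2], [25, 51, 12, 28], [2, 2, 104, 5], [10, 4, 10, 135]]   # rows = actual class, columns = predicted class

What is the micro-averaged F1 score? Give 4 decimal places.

Micro-averaging pools counts across classes: ΣTP=338, ΣFP=102, ΣFN=102.
Micro-F1 score = 2·TP/(2·TP+FP+FN) on pooled counts = 0.7682 (equals overall accuracy in single-label multiclass).

0.7682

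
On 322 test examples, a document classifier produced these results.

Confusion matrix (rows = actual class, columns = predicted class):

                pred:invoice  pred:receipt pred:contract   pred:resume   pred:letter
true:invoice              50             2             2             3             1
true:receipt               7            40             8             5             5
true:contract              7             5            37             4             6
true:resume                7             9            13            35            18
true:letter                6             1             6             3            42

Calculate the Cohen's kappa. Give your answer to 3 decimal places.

0.544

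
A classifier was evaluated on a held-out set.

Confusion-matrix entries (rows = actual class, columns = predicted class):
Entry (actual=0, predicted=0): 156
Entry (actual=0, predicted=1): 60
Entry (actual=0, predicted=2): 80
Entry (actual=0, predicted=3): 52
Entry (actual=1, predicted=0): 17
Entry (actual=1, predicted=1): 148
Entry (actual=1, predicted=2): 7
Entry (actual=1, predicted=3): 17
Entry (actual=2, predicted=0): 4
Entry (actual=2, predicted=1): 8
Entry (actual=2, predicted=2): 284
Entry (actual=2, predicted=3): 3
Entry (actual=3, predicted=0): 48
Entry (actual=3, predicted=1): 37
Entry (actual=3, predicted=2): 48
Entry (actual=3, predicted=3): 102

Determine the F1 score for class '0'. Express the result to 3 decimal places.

0.545

Take TP from the diagonal, FP from the rest of the '0' prediction marginal, FN from the rest of the '0' actual marginal.
F1 score = 2·TP/(2·TP+FP+FN).
0: TP=156, FP=17+4+48=69, FN=60+80+52=192 → 312/573 = 0.5445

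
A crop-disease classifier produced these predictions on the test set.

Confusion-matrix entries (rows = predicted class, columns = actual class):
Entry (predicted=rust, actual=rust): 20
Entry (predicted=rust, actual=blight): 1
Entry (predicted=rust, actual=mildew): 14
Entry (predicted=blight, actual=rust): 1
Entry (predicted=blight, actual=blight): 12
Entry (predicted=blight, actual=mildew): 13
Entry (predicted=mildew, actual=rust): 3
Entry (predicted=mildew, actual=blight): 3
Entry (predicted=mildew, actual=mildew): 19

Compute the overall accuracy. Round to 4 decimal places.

0.5930

Accuracy = trace / total = (20+12+19=51) / 86 = 51/86 = 0.5930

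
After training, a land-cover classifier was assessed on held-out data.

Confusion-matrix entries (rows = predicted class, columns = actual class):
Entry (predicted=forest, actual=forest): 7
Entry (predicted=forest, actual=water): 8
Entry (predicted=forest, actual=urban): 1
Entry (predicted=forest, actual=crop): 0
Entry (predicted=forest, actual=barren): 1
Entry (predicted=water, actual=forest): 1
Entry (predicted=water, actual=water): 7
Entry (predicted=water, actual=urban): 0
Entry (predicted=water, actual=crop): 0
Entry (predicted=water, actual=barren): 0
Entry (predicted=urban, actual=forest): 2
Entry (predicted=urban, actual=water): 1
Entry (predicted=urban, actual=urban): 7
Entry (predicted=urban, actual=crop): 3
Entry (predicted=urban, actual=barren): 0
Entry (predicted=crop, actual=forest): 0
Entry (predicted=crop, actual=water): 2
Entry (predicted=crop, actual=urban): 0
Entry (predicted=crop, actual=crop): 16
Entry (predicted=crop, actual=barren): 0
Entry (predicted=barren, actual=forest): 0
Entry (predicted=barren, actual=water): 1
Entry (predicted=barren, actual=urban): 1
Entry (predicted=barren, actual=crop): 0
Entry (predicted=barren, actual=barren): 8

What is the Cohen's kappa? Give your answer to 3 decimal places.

0.602

Observed agreement pₒ = trace/N = 45/66 = 0.6818
Expected agreement pₑ = Σ (rowᵢ·colᵢ)/N² = (10·17 + 19·8 + 9·13 + 19·18 + 9·10)/66² = 0.2000
κ = (pₒ − pₑ)/(1 − pₑ) = (0.6818 − 0.2000)/(1 − 0.2000) = 0.602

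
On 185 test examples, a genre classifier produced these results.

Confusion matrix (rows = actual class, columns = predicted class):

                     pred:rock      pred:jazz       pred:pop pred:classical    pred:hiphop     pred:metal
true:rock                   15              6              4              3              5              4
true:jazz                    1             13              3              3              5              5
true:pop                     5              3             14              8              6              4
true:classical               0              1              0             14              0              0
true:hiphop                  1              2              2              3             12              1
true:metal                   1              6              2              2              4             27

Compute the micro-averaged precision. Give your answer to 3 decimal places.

0.514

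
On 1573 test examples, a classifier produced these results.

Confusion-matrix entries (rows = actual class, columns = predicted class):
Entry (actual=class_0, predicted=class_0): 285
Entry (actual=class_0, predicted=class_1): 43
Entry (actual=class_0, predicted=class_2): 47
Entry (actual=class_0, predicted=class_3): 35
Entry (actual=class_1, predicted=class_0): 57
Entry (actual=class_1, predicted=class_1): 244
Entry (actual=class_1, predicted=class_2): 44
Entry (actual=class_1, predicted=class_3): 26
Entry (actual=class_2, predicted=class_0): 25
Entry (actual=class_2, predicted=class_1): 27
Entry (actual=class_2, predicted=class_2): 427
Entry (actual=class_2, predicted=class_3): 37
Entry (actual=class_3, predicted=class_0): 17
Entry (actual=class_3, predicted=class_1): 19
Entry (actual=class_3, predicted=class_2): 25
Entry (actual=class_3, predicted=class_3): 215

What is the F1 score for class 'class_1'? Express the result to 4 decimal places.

0.6932

Treat 'class_1' as positive and all other classes as negative.
F1 score = 2·TP/(2·TP+FP+FN).
class_1: TP=244, FP=43+27+19=89, FN=57+44+26=127 → 488/704 = 0.69318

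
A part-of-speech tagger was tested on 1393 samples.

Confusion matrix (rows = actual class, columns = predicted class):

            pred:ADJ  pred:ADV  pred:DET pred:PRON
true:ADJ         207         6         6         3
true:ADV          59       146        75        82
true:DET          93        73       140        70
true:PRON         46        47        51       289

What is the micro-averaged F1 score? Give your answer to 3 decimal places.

0.561

Micro-averaging pools counts across classes: ΣTP=782, ΣFP=611, ΣFN=611.
Micro-F1 score = 2·TP/(2·TP+FP+FN) on pooled counts = 0.561 (equals overall accuracy in single-label multiclass).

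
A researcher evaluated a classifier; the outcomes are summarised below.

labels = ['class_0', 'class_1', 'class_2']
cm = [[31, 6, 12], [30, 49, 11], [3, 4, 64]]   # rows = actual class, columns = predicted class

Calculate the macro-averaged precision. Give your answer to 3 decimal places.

0.684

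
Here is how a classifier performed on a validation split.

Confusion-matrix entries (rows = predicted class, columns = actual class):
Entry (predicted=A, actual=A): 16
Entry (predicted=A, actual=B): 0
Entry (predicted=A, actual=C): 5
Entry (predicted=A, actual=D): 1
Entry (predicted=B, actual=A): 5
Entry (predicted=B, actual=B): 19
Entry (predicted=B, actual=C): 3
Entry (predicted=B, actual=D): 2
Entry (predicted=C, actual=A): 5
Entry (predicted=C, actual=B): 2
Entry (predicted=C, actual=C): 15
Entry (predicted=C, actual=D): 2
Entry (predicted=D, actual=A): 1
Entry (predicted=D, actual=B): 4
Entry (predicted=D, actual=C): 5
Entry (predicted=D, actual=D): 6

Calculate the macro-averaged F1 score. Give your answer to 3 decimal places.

Per-class F1 score (2·TP/(2·TP+FP+FN)):
  A: TP=16, FP=0+5+1=6, FN=5+5+1=11 → 32/49 = 0.6531
  B: TP=19, FP=5+3+2=10, FN=0+2+4=6 → 38/54 = 0.7037
  C: TP=15, FP=5+2+2=9, FN=5+3+5=13 → 30/52 = 0.5769
  D: TP=6, FP=1+4+5=10, FN=1+2+2=5 → 12/27 = 0.4444
Macro-F1 score = mean = (0.6531 + 0.7037 + 0.5769 + 0.4444) / 4 = 0.595

0.595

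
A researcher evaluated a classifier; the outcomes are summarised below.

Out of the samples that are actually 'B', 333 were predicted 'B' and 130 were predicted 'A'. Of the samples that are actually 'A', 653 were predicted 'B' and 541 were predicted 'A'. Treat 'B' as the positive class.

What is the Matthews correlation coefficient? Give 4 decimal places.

0.1575

MCC = (TP·TN − FP·FN) / √((TP+FP)(TP+FN)(TN+FP)(TN+FN))
Numerator = 333·541 − 653·130 = 95263
Denominator = √(986·463·1194·671) = √365750352132 = 604772.9757
MCC = 95263 / 604772.9757 = 0.1575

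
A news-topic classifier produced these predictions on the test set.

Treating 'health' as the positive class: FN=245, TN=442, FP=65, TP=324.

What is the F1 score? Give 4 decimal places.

Precision = TP/(TP+FP) = 324/389 = 0.8329
Recall = TP/(TP+FN) = 324/569 = 0.5694
F1 = 2·TP/(2·TP+FP+FN) = 648/958 = 0.6764

0.6764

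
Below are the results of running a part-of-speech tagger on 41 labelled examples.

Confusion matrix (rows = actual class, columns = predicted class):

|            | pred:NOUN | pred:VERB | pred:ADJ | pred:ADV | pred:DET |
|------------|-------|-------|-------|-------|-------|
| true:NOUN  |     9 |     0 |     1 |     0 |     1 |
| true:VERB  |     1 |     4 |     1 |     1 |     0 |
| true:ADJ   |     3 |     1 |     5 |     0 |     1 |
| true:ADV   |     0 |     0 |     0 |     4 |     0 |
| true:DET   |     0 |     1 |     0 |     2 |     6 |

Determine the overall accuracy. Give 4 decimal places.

0.6829

Accuracy = trace / total = (9+4+5+4+6=28) / 41 = 28/41 = 0.6829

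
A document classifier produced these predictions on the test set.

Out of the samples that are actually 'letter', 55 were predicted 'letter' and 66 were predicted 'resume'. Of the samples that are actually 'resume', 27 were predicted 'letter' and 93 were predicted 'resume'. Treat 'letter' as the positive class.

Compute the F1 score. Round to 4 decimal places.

Precision = TP/(TP+FP) = 55/82 = 0.6707
Recall = TP/(TP+FN) = 55/121 = 0.4545
F1 = 2·TP/(2·TP+FP+FN) = 110/203 = 0.5419

0.5419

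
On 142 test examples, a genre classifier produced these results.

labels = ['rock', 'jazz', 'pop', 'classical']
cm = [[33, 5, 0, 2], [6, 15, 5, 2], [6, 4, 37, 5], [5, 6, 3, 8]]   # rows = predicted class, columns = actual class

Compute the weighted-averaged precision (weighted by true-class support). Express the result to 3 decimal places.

Per-class precision (TP/(TP+FP)):
  rock: TP=33, FP=5+0+2=7 → 33/40 = 0.8250
  jazz: TP=15, FP=6+5+2=13 → 15/28 = 0.5357
  pop: TP=37, FP=6+4+5=15 → 37/52 = 0.7115
  classical: TP=8, FP=5+6+3=14 → 8/22 = 0.3636
Weighted-precision = Σ (supportᵢ/N)·precisionᵢ with N=142: (50/142)·0.8250 + (30/142)·0.5357 + (45/142)·0.7115 + (17/142)·0.3636 = 0.673

0.673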